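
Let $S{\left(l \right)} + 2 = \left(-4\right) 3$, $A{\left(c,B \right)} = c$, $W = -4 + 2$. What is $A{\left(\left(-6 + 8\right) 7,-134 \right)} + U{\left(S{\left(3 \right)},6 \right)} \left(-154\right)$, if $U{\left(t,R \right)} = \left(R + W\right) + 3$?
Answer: $-1064$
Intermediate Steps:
$W = -2$
$S{\left(l \right)} = -14$ ($S{\left(l \right)} = -2 - 12 = -14$)
$U{\left(t,R \right)} = 1 + R$ ($U{\left(t,R \right)} = \left(R - 2\right) + 3 = \left(-2 + R\right) + 3 = 1 + R$)
$A{\left(\left(-6 + 8\right) 7,-134 \right)} + U{\left(S{\left(3 \right)},6 \right)} \left(-154\right) = \left(-6 + 8\right) 7 + \left(1 + 6\right) \left(-154\right) = 2 \cdot 7 + 7 \left(-154\right) = 14 - 1078 = -1064$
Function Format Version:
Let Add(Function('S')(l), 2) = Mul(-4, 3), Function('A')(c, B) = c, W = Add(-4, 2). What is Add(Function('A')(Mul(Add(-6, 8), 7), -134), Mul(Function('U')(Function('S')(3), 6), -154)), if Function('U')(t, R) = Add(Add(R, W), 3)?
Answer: -1064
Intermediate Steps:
W = -2
Function('S')(l) = -14 (Function('S')(l) = Add(-2, Mul(-4, 3)) = Add(-2, -12) = -14)
Function('U')(t, R) = Add(1, R) (Function('U')(t, R) = Add(Add(R, -2), 3) = Add(Add(-2, R), 3) = Add(1, R))
Add(Function('A')(Mul(Add(-6, 8), 7), -134), Mul(Function('U')(Function('S')(3), 6), -154)) = Add(Mul(Add(-6, 8), 7), Mul(Add(1, 6), -154)) = Add(Mul(2, 7), Mul(7, -154)) = Add(14, -1078) = -1064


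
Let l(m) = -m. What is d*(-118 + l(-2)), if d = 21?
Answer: -2436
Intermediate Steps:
d*(-118 + l(-2)) = 21*(-118 - 1*(-2)) = 21*(-118 + 2) = 21*(-116) = -2436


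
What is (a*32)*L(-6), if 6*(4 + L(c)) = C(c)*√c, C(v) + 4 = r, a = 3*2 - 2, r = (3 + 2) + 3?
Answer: -512 + 256*I*√6/3 ≈ -512.0 + 209.02*I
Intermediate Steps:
r = 8 (r = 5 + 3 = 8)
a = 4 (a = 6 - 2 = 4)
C(v) = 4 (C(v) = -4 + 8 = 4)
L(c) = -4 + 2*√c/3 (L(c) = -4 + (4*√c)/6 = -4 + 2*√c/3)
(a*32)*L(-6) = (4*32)*(-4 + 2*√(-6)/3) = 128*(-4 + 2*(I*√6)/3) = 128*(-4 + 2*I*√6/3) = -512 + 256*I*√6/3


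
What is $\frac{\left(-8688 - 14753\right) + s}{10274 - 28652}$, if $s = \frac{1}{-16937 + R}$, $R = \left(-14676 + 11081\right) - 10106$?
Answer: $\frac{718185359}{563065164} \approx 1.2755$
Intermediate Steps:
$R = -13701$ ($R = -3595 - 10106 = -13701$)
$s = - \frac{1}{30638}$ ($s = \frac{1}{-16937 - 13701} = \frac{1}{-30638} = - \frac{1}{30638} \approx -3.2639 \cdot 10^{-5}$)
$\frac{\left(-8688 - 14753\right) + s}{10274 - 28652} = \frac{\left(-8688 - 14753\right) - \frac{1}{30638}}{10274 - 28652} = \frac{-23441 - \frac{1}{30638}}{-18378} = \left(- \frac{718185359}{30638}\right) \left(- \frac{1}{18378}\right) = \frac{718185359}{563065164}$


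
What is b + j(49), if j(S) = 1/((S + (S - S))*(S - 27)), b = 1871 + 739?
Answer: 2813581/1078 ≈ 2610.0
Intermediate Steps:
b = 2610
j(S) = 1/(S*(-27 + S)) (j(S) = 1/((S + 0)*(-27 + S)) = 1/(S*(-27 + S)))
b + j(49) = 2610 + 1/(49*(-27 + 49)) = 2610 + (1/49)/22 = 2610 + (1/49)*(1/22) = 2610 + 1/1078 = 2813581/1078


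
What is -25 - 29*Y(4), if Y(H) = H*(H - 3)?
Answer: -141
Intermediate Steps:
Y(H) = H*(-3 + H)
-25 - 29*Y(4) = -25 - 116*(-3 + 4) = -25 - 116 = -141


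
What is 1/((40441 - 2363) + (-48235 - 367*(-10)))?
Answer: -1/6487 ≈ -0.00015415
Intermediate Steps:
1/((40441 - 2363) + (-48235 - 367*(-10))) = 1/(38078 + (-48235 - 1*(-3670))) = 1/(38078 + (-48235 + 3670)) = 1/(38078 - 44565) = 1/(-6487) = -1/6487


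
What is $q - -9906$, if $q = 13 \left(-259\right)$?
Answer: $6539$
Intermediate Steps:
$q = -3367$
$q - -9906 = -3367 - -9906 = -3367 + 9906 = 6539$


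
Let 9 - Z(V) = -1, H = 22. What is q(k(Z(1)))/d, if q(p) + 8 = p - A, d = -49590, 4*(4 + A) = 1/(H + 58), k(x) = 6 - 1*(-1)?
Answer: -959/15868800 ≈ -6.0433e-5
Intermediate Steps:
Z(V) = 10 (Z(V) = 9 - 1*(-1) = 9 + 1 = 10)
k(x) = 7 (k(x) = 6 + 1 = 7)
A = -1279/320 (A = -4 + 1/(4*(22 + 58)) = -4 + (1/4)/80 = -4 + (1/4)*(1/80) = -4 + 1/320 = -1279/320 ≈ -3.9969)
q(p) = -1281/320 + p (q(p) = -8 + (p - 1*(-1279/320)) = -8 + (p + 1279/320) = -8 + (1279/320 + p) = -1281/320 + p)
q(k(Z(1)))/d = (-1281/320 + 7)/(-49590) = (959/320)*(-1/49590) = -959/15868800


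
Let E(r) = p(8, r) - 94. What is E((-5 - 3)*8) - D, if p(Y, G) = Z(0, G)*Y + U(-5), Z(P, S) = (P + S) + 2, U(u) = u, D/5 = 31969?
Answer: -160440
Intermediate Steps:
D = 159845 (D = 5*31969 = 159845)
Z(P, S) = 2 + P + S
p(Y, G) = -5 + Y*(2 + G) (p(Y, G) = (2 + 0 + G)*Y - 5 = (2 + G)*Y - 5 = Y*(2 + G) - 5 = -5 + Y*(2 + G))
E(r) = -83 + 8*r (E(r) = (-5 + 8*(2 + r)) - 94 = (-5 + (16 + 8*r)) - 94 = (11 + 8*r) - 94 = -83 + 8*r)
E((-5 - 3)*8) - D = (-83 + 8*((-5 - 3)*8)) - 1*159845 = (-83 + 8*(-8*8)) - 159845 = (-83 + 8*(-64)) - 159845 = (-83 - 512) - 159845 = -595 - 159845 = -160440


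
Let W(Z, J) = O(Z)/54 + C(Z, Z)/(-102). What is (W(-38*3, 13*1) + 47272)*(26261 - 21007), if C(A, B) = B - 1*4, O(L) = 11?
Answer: 114003774515/459 ≈ 2.4837e+8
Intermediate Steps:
C(A, B) = -4 + B (C(A, B) = B - 4 = -4 + B)
W(Z, J) = 223/918 - Z/102 (W(Z, J) = 11/54 + (-4 + Z)/(-102) = 11*(1/54) + (-4 + Z)*(-1/102) = 11/54 + (2/51 - Z/102) = 223/918 - Z/102)
(W(-38*3, 13*1) + 47272)*(26261 - 21007) = ((223/918 - (-19)*3/51) + 47272)*(26261 - 21007) = ((223/918 - 1/102*(-114)) + 47272)*5254 = ((223/918 + 19/17) + 47272)*5254 = (1249/918 + 47272)*5254 = (43396945/918)*5254 = 114003774515/459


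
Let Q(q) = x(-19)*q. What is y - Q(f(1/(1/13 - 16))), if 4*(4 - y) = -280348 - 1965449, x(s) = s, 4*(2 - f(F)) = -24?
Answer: 2246421/4 ≈ 5.6161e+5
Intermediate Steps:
f(F) = 8 (f(F) = 2 - ¼*(-24) = 2 + 6 = 8)
y = 2245813/4 (y = 4 - (-280348 - 1965449)/4 = 4 - ¼*(-2245797) = 4 + 2245797/4 = 2245813/4 ≈ 5.6145e+5)
Q(q) = -19*q
y - Q(f(1/(1/13 - 16))) = 2245813/4 - (-19)*8 = 2245813/4 - 1*(-152) = 2245813/4 + 152 = 2246421/4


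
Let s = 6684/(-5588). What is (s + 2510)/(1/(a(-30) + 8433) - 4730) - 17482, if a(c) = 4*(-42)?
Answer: -954783017722681/54613548253 ≈ -17483.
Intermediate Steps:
a(c) = -168
s = -1671/1397 (s = 6684*(-1/5588) = -1671/1397 ≈ -1.1961)
(s + 2510)/(1/(a(-30) + 8433) - 4730) - 17482 = (-1671/1397 + 2510)/(1/(-168 + 8433) - 4730) - 17482 = 3504799/(1397*(1/8265 - 4730)) - 17482 = 3504799/(1397*(-39093449/8265)) - 17482 = (3504799/1397)*(-8265/39093449) - 17482 = -28967163735/54613548253 - 17482 = -954783017722681/54613548253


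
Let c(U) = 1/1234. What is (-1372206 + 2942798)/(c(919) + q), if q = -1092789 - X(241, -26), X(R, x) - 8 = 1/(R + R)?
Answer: -233542318624/162495635697 ≈ -1.4372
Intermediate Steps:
X(R, x) = 8 + 1/(2*R) (X(R, x) = 8 + 1/(R + R) = 8 + 1/(2*R))
q = -526728155/482 (q = -1092789 - (8 + (½)/241) = -1092789 - (8 + (½)*(1/241)) = -1092789 - (8 + 1/482) = -1092789 - 1*3857/482 = -1092789 - 3857/482 = -526728155/482 ≈ -1.0928e+6)
c(U) = 1/1234
(-1372206 + 2942798)/(c(919) + q) = (-1372206 + 2942798)/(1/1234 - 526728155/482) = 1570592/(-162495635697/148697) = 1570592*(-148697/162495635697) = -233542318624/162495635697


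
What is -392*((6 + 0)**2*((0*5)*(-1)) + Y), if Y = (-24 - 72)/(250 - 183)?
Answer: 37632/67 ≈ 561.67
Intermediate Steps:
Y = -96/67 ≈ -1.4328
-392*((6 + 0)**2*((0*5)*(-1)) + Y) = -392*((6 + 0)**2*((0*5)*(-1)) - 96/67) = -392*(6**2*(0*(-1)) - 96/67) = -392*(36*0 - 96/67) = -392*(0 - 96/67) = -392*(-96/67) = 37632/67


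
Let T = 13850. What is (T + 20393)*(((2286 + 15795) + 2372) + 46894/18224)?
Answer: 6382593279469/9112 ≈ 7.0046e+8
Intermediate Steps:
(T + 20393)*(((2286 + 15795) + 2372) + 46894/18224) = (13850 + 20393)*(((2286 + 15795) + 2372) + 46894/18224) = 34243*((18081 + 2372) + 46894*(1/18224)) = 34243*(20453 + 23447/9112) = 34243*(186391183/9112) = 6382593279469/9112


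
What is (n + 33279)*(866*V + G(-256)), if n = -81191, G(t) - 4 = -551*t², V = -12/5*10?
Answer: 1731114029792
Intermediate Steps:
V = -24 (V = -12*⅕*10 = -12/5*10 = -24)
G(t) = 4 - 551*t²
(n + 33279)*(866*V + G(-256)) = (-81191 + 33279)*(866*(-24) + (4 - 551*(-256)²)) = -47912*(-20784 + (4 - 551*65536)) = -47912*(-20784 + (4 - 36110336)) = -47912*(-20784 - 36110332) = -47912*(-36131116) = 1731114029792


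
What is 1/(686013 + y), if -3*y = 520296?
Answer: 1/512581 ≈ 1.9509e-6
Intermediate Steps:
y = -173432 (y = -⅓*520296 = -173432)
1/(686013 + y) = 1/(686013 - 173432) = 1/512581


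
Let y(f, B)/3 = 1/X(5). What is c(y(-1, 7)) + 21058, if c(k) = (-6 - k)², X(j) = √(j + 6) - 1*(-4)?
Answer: 528313/25 - 252*√11/25 ≈ 21099.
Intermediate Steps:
X(j) = 4 + √(6 + j) (X(j) = √(6 + j) + 4 = 4 + √(6 + j))
y(f, B) = 3/(4 + √11) (y(f, B) = 3/(4 + √(6 + 5)) = 3/(4 + √11))
c(y(-1, 7)) + 21058 = (6 + (12/5 - 3*√11/5))² + 21058 = (42/5 - 3*√11/5)² + 21058 = 21058 + (42/5 - 3*√11/5)²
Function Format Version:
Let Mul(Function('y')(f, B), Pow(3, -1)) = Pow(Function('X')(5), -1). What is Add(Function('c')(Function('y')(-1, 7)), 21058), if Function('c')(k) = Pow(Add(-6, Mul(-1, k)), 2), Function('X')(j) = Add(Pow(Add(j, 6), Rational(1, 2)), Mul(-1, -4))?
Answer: Add(Rational(528313, 25), Mul(Rational(-252, 25), Pow(11, Rational(1, 2)))) ≈ 21099.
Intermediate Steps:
Function('X')(j) = Add(4, Pow(Add(6, j), Rational(1, 2))) (Function('X')(j) = Add(Pow(Add(6, j), Rational(1, 2)), 4) = Add(4, Pow(Add(6, j), Rational(1, 2))))
Function('y')(f, B) = Mul(3, Pow(Add(4, Pow(11, Rational(1, 2))), -1)) (Function('y')(f, B) = Mul(3, Pow(Add(4, Pow(Add(6, 5), Rational(1, 2))), -1)) = Mul(3, Pow(Add(4, Pow(11, Rational(1, 2))), -1)))
Add(Function('c')(Function('y')(-1, 7)), 21058) = Add(Pow(Add(6, Add(Rational(12, 5), Mul(Rational(-3, 5), Pow(11, Rational(1, 2))))), 2), 21058) = Add(Pow(Add(Rational(42, 5), Mul(Rational(-3, 5), Pow(11, Rational(1, 2)))), 2), 21058) = Add(21058, Pow(Add(Rational(42, 5), Mul(Rational(-3, 5), Pow(11, Rational(1, 2)))), 2))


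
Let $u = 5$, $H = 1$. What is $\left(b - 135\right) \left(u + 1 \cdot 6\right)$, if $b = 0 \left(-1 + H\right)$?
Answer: $-1485$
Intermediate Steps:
$b = 0$ ($b = 0 \left(-1 + 1\right) = 0 \cdot 0 = 0$)
$\left(b - 135\right) \left(u + 1 \cdot 6\right) = \left(0 - 135\right) \left(5 + 1 \cdot 6\right) = - 135 \left(5 + 6\right) = \left(-135\right) 11 = -1485$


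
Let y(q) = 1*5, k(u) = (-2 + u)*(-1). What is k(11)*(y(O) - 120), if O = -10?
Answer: 1035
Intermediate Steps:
k(u) = 2 - u
y(q) = 5
k(11)*(y(O) - 120) = (2 - 1*11)*(5 - 120) = (2 - 11)*(-115) = -9*(-115) = 1035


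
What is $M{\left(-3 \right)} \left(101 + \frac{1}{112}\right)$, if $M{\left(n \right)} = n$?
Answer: $- \frac{33939}{112} \approx -303.03$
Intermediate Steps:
$M{\left(-3 \right)} \left(101 + \frac{1}{112}\right) = - 3 \left(101 + \frac{1}{112}\right) = \left(-3\right) \frac{11313}{112} = - \frac{33939}{112}$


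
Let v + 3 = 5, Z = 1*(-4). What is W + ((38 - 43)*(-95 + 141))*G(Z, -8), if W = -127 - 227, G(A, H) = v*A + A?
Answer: 2406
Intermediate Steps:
Z = -4
v = 2 (v = -3 + 5 = 2)
G(A, H) = 3*A (G(A, H) = 2*A + A = 3*A)
W = -354
W + ((38 - 43)*(-95 + 141))*G(Z, -8) = -354 + ((38 - 43)*(-95 + 141))*(3*(-4)) = -354 - 5*46*(-12) = -354 - 230*(-12) = -354 + 2760 = 2406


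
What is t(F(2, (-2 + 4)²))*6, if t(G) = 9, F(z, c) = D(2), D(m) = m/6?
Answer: 54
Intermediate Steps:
D(m) = m/6
F(z, c) = ⅓ (F(z, c) = (⅙)*2 = ⅓)
t(F(2, (-2 + 4)²))*6 = 9*6 = 54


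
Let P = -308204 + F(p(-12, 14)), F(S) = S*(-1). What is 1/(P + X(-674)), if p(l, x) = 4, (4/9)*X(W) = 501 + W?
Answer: -4/1234389 ≈ -3.2405e-6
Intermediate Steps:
X(W) = 4509/4 + 9*W/4 (X(W) = 9*(501 + W)/4 = 4509/4 + 9*W/4)
F(S) = -S
P = -308208 (P = -308204 - 1*4 = -308204 - 4 = -308208)
1/(P + X(-674)) = 1/(-308208 + (4509/4 + (9/4)*(-674))) = 1/(-308208 + (4509/4 - 3033/2)) = 1/(-308208 - 1557/4) = 1/(-1234389/4) = -4/1234389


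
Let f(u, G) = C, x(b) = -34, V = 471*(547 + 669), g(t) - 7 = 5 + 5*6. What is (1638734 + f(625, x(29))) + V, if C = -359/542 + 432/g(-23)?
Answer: 8390353691/3794 ≈ 2.2115e+6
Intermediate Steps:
g(t) = 42 (g(t) = 7 + (5 + 5*6) = 7 + (5 + 30) = 7 + 35 = 42)
V = 572736 (V = 471*1216 = 572736)
C = 36511/3794 (C = -359/542 + 432/42 = -359*1/542 + 432*(1/42) = -359/542 + 72/7 = 36511/3794 ≈ 9.6234)
f(u, G) = 36511/3794
(1638734 + f(625, x(29))) + V = (1638734 + 36511/3794) + 572736 = 6217393307/3794 + 572736 = 8390353691/3794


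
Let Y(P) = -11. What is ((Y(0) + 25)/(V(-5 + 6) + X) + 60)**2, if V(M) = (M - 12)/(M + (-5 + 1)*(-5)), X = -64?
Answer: 6561972036/1836025 ≈ 3574.0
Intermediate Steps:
V(M) = (-12 + M)/(20 + M) (V(M) = (-12 + M)/(M - 4*(-5)) = (-12 + M)/(M + 20) = (-12 + M)/(20 + M))
((Y(0) + 25)/(V(-5 + 6) + X) + 60)**2 = ((-11 + 25)/((-12 + (-5 + 6))/(20 + (-5 + 6)) - 64) + 60)**2 = (14/((-12 + 1)/(20 + 1) - 64) + 60)**2 = (14/(-11/21 - 64) + 60)**2 = (14/(-1355/21) + 60)**2 = (14*(-21/1355) + 60)**2 = (-294/1355 + 60)**2 = (81006/1355)**2 = 6561972036/1836025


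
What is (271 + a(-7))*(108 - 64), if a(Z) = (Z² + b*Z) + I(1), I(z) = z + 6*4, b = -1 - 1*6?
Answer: 17336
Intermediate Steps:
b = -7 (b = -1 - 6 = -7)
I(z) = 24 + z (I(z) = z + 24 = 24 + z)
a(Z) = 25 + Z² - 7*Z (a(Z) = (Z² - 7*Z) + (24 + 1) = (Z² - 7*Z) + 25 = 25 + Z² - 7*Z)
(271 + a(-7))*(108 - 64) = (271 + (25 + (-7)² - 7*(-7)))*(108 - 64) = (271 + (25 + 49 + 49))*44 = (271 + 123)*44 = 394*44 = 17336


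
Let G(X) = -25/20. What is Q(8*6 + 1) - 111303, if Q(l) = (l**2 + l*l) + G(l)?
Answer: -426009/4 ≈ -1.0650e+5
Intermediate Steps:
G(X) = -5/4 (G(X) = -25*1/20 = -5/4)
Q(l) = -5/4 + 2*l**2 (Q(l) = (l**2 + l*l) - 5/4 = (l**2 + l**2) - 5/4 = 2*l**2 - 5/4 = -5/4 + 2*l**2)
Q(8*6 + 1) - 111303 = (-5/4 + 2*(8*6 + 1)**2) - 111303 = (-5/4 + 2*(48 + 1)**2) - 111303 = (-5/4 + 2*49**2) - 111303 = (-5/4 + 2*2401) - 111303 = (-5/4 + 4802) - 111303 = 19203/4 - 111303 = -426009/4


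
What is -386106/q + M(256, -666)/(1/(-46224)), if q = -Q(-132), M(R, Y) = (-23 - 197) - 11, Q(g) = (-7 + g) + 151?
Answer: 21419839/2 ≈ 1.0710e+7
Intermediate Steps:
Q(g) = 144 + g
M(R, Y) = -231 (M(R, Y) = -220 - 11 = -231)
q = -12 (q = -(144 - 132) = -1*12 = -12)
-386106/q + M(256, -666)/(1/(-46224)) = -386106/(-12) - 231/(1/(-46224)) = -386106*(-1/12) - 231/(-1/46224) = 64351/2 - 231*(-46224) = 64351/2 + 10677744 = 21419839/2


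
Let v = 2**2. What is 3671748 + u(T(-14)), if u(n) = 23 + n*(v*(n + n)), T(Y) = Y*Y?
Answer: 3979099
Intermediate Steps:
v = 4
T(Y) = Y**2
u(n) = 23 + 8*n**2 (u(n) = 23 + n*(4*(n + n)) = 23 + n*(4*(2*n)) = 23 + n*(8*n) = 23 + 8*n**2)
3671748 + u(T(-14)) = 3671748 + (23 + 8*((-14)**2)**2) = 3671748 + (23 + 8*196**2) = 3671748 + (23 + 8*38416) = 3671748 + (23 + 307328) = 3671748 + 307351 = 3979099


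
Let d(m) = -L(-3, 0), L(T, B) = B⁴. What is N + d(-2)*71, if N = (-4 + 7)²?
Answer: 9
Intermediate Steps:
N = 9 (N = 3² = 9)
d(m) = 0 (d(m) = -1*0⁴ = -1*0 = 0)
N + d(-2)*71 = 9 + 0*71 = 9 + 0 = 9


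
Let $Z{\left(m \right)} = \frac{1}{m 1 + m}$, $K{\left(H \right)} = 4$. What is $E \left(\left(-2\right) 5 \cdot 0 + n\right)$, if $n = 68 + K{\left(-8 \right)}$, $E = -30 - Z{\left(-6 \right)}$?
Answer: $-2154$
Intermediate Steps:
$Z{\left(m \right)} = \frac{1}{2 m}$ ($Z{\left(m \right)} = \frac{1}{m + m} = \frac{1}{2 m}$)
$E = - \frac{359}{12}$ ($E = -30 - \frac{1}{2 \left(-6\right)} = -30 - \frac{1}{2} \left(- \frac{1}{6}\right) = -30 - - \frac{1}{12} = -30 + \frac{1}{12} = - \frac{359}{12} \approx -29.917$)
$n = 72$ ($n = 68 + 4 = 72$)
$E \left(\left(-2\right) 5 \cdot 0 + n\right) = - \frac{359 \left(\left(-2\right) 5 \cdot 0 + 72\right)}{12} = - \frac{359 \left(\left(-10\right) 0 + 72\right)}{12} = - \frac{359 \left(0 + 72\right)}{12} = \left(- \frac{359}{12}\right) 72 = -2154$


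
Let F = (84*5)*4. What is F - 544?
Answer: 1136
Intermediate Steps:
F = 1680 (F = 420*4 = 1680)
F - 544 = 1680 - 544 = 1136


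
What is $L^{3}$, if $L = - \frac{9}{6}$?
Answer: $- \frac{27}{8} \approx -3.375$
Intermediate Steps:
$L = - \frac{3}{2}$ ($L = \left(-9\right) \frac{1}{6} = - \frac{3}{2} \approx -1.5$)
$L^{3} = \left(- \frac{3}{2}\right)^{3} = - \frac{27}{8}$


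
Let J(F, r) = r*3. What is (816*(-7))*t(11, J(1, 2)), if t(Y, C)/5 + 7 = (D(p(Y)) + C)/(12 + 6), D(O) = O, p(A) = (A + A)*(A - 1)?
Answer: -476000/3 ≈ -1.5867e+5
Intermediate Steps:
p(A) = 2*A*(-1 + A) (p(A) = (2*A)*(-1 + A) = 2*A*(-1 + A))
J(F, r) = 3*r
t(Y, C) = -35 + 5*C/18 + 5*Y*(-1 + Y)/9 (t(Y, C) = -35 + 5*((2*Y*(-1 + Y) + C)/(12 + 6)) = -35 + 5*((C + 2*Y*(-1 + Y))/18) = -35 + 5*((C + 2*Y*(-1 + Y))*(1/18)) = -35 + 5*(C/18 + Y*(-1 + Y)/9) = -35 + (5*C/18 + 5*Y*(-1 + Y)/9) = -35 + 5*C/18 + 5*Y*(-1 + Y)/9)
(816*(-7))*t(11, J(1, 2)) = (816*(-7))*(-35 + 5*(3*2)/18 + (5/9)*11*(-1 + 11)) = -5712*(-35 + (5/18)*6 + (5/9)*11*10) = -5712*(-35 + 5/3 + 550/9) = -5712*250/9 = -476000/3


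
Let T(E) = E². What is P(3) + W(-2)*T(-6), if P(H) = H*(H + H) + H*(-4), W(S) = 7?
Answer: 258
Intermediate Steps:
P(H) = -4*H + 2*H² (P(H) = H*(2*H) - 4*H = 2*H² - 4*H = -4*H + 2*H²)
P(3) + W(-2)*T(-6) = 2*3*(-2 + 3) + 7*(-6)² = 2*3*1 + 7*36 = 6 + 252 = 258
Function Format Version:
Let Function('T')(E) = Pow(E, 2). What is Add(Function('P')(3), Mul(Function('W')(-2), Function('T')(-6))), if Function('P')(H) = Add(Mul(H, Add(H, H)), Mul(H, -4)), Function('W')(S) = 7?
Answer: 258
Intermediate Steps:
Function('P')(H) = Add(Mul(-4, H), Mul(2, Pow(H, 2))) (Function('P')(H) = Add(Mul(H, Mul(2, H)), Mul(-4, H)) = Add(Mul(2, Pow(H, 2)), Mul(-4, H)) = Add(Mul(-4, H), Mul(2, Pow(H, 2))))
Add(Function('P')(3), Mul(Function('W')(-2), Function('T')(-6))) = Add(Mul(2, 3, Add(-2, 3)), Mul(7, Pow(-6, 2))) = Add(Mul(2, 3, 1), Mul(7, 36)) = Add(6, 252) = 258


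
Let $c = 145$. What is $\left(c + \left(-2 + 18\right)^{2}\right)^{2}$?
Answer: $160801$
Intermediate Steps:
$\left(c + \left(-2 + 18\right)^{2}\right)^{2} = \left(145 + \left(-2 + 18\right)^{2}\right)^{2} = \left(145 + 16^{2}\right)^{2} = \left(145 + 256\right)^{2} = 401^{2} = 160801$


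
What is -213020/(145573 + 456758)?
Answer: -213020/602331 ≈ -0.35366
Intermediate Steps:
-213020/(145573 + 456758) = -213020/602331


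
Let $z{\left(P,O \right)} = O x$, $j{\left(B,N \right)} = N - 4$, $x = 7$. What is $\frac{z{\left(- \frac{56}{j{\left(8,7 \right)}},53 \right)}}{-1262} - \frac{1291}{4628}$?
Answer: $- \frac{1673115}{2920268} \approx -0.57293$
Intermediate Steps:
$j{\left(B,N \right)} = -4 + N$
$z{\left(P,O \right)} = 7 O$ ($z{\left(P,O \right)} = O 7 = 7 O$)
$\frac{z{\left(- \frac{56}{j{\left(8,7 \right)}},53 \right)}}{-1262} - \frac{1291}{4628} = \frac{7 \cdot 53}{-1262} - \frac{1291}{4628} = 371 \left(- \frac{1}{1262}\right) - \frac{1291}{4628} = - \frac{371}{1262} - \frac{1291}{4628} = - \frac{1673115}{2920268}$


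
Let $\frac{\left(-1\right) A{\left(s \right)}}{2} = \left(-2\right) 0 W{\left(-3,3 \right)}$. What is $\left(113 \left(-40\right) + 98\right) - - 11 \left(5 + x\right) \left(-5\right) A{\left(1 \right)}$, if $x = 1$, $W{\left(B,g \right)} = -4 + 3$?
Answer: $-4422$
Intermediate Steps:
$W{\left(B,g \right)} = -1$
$A{\left(s \right)} = 0$ ($A{\left(s \right)} = - 2 \left(-2\right) 0 \left(-1\right) = - 2 \cdot 0 \left(-1\right) = \left(-2\right) 0 = 0$)
$\left(113 \left(-40\right) + 98\right) - - 11 \left(5 + x\right) \left(-5\right) A{\left(1 \right)} = \left(113 \left(-40\right) + 98\right) - - 11 \left(5 + 1\right) \left(-5\right) 0 = \left(-4520 + 98\right) - - 11 \cdot 6 \left(-5\right) 0 = -4422 - \left(-11\right) \left(-30\right) 0 = -4422 - 330 \cdot 0 = -4422 - 0 = -4422 + 0 = -4422$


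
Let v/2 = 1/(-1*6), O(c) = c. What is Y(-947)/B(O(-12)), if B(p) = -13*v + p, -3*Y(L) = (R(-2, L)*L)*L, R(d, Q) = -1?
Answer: -896809/23 ≈ -38992.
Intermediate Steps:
Y(L) = L**2/3 (Y(L) = -(-L)*L/3 = -(-1)*L**2/3 = L**2/3)
v = -1/3 (v = 2*(1/(-1*6)) = 2*(1/(-6)) = 2*(1*(-1/6)) = 2*(-1/6) = -1/3 ≈ -0.33333)
B(p) = 13/3 + p (B(p) = -13*(-1/3) + p = 13/3 + p)
Y(-947)/B(O(-12)) = ((1/3)*(-947)**2)/(13/3 - 12) = ((1/3)*896809)/(-23/3) = (896809/3)*(-3/23) = -896809/23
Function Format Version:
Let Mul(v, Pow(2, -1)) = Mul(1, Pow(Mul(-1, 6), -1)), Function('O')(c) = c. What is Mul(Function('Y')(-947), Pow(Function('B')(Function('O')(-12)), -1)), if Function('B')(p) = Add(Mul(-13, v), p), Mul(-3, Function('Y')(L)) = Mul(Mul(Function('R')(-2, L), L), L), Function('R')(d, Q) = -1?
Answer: Rational(-896809, 23) ≈ -38992.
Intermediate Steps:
Function('Y')(L) = Mul(Rational(1, 3), Pow(L, 2)) (Function('Y')(L) = Mul(Rational(-1, 3), Mul(Mul(-1, L), L)) = Mul(Rational(-1, 3), Mul(-1, Pow(L, 2))) = Mul(Rational(1, 3), Pow(L, 2)))
v = Rational(-1, 3) (v = Mul(2, Mul(1, Pow(Mul(-1, 6), -1))) = Mul(2, Mul(1, Pow(-6, -1))) = Mul(2, Mul(1, Rational(-1, 6))) = Mul(2, Rational(-1, 6)) = Rational(-1, 3) ≈ -0.33333)
Function('B')(p) = Add(Rational(13, 3), p) (Function('B')(p) = Add(Mul(-13, Rational(-1, 3)), p) = Add(Rational(13, 3), p))
Mul(Function('Y')(-947), Pow(Function('B')(Function('O')(-12)), -1)) = Mul(Mul(Rational(1, 3), Pow(-947, 2)), Pow(Add(Rational(13, 3), -12), -1)) = Mul(Mul(Rational(1, 3), 896809), Pow(Rational(-23, 3), -1)) = Mul(Rational(896809, 3), Rational(-3, 23)) = Rational(-896809, 23)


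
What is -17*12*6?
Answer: -1224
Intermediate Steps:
-17*12*6 = -204*6 = -1224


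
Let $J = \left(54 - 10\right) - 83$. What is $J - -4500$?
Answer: $4461$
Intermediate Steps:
$J = -39$ ($J = 44 - 83 = -39$)
$J - -4500 = -39 - -4500 = -39 + 4500 = 4461$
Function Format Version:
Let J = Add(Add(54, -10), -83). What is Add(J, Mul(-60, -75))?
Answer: 4461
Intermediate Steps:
J = -39 (J = Add(44, -83) = -39)
Add(J, Mul(-60, -75)) = Add(-39, Mul(-60, -75)) = Add(-39, 4500) = 4461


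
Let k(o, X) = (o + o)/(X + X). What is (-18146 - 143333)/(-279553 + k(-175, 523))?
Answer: 84453517/146206394 ≈ 0.57763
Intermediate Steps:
k(o, X) = o/X (k(o, X) = (2*o)/((2*X)) = (2*o)*(1/(2*X)) = o/X)
(-18146 - 143333)/(-279553 + k(-175, 523)) = (-18146 - 143333)/(-279553 - 175/523) = -161479/(-279553 - 175*1/523) = -161479/(-279553 - 175/523) = -161479/(-146206394/523) = -161479*(-523/146206394) = 84453517/146206394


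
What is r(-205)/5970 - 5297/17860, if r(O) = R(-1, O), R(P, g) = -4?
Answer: -3169453/10662420 ≈ -0.29725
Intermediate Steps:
r(O) = -4
r(-205)/5970 - 5297/17860 = -4/5970 - 5297/17860 = -4*1/5970 - 5297*1/17860 = -2/2985 - 5297/17860 = -3169453/10662420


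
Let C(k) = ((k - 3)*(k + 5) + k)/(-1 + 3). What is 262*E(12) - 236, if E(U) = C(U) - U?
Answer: 18235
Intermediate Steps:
C(k) = k/2 + (-3 + k)*(5 + k)/2 (C(k) = ((-3 + k)*(5 + k) + k)/2 = (k + (-3 + k)*(5 + k))*(½) = k/2 + (-3 + k)*(5 + k)/2)
E(U) = -15/2 + U/2 + U²/2 (E(U) = (-15/2 + U²/2 + 3*U/2) - U = -15/2 + U/2 + U²/2)
262*E(12) - 236 = 262*(-15/2 + (½)*12 + (½)*12²) - 236 = 262*(-15/2 + 6 + (½)*144) - 236 = 262*(-15/2 + 6 + 72) - 236 = 262*(141/2) - 236 = 18471 - 236 = 18235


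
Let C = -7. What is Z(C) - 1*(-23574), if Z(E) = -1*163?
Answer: 23411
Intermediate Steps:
Z(E) = -163
Z(C) - 1*(-23574) = -163 - 1*(-23574) = -163 + 23574 = 23411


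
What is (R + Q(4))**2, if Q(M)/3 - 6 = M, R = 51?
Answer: 6561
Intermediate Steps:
Q(M) = 18 + 3*M
(R + Q(4))**2 = (51 + (18 + 3*4))**2 = (51 + (18 + 12))**2 = (51 + 30)**2 = 81**2 = 6561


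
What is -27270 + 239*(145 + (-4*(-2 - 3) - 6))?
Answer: 10731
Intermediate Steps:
-27270 + 239*(145 + (-4*(-2 - 3) - 6)) = -27270 + 239*(145 + (-4*(-5) - 6)) = -27270 + 239*(145 + (20 - 6)) = -27270 + 239*(145 + 14) = -27270 + 239*159 = -27270 + 38001 = 10731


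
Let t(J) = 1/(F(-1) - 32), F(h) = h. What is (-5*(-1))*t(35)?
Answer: -5/33 ≈ -0.15152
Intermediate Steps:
t(J) = -1/33 (t(J) = 1/(-1 - 32) = 1/(-33) = -1/33)
(-5*(-1))*t(35) = -5*(-1)*(-1/33) = 5*(-1/33) = -5/33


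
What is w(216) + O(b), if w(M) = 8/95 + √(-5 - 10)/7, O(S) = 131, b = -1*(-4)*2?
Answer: 12453/95 + I*√15/7 ≈ 131.08 + 0.55328*I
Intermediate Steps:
b = 8 (b = 4*2 = 8)
w(M) = 8/95 + I*√15/7 (w(M) = 8*(1/95) + √(-15)*(⅐) = 8/95 + (I*√15)*(⅐) = 8/95 + I*√15/7)
w(216) + O(b) = (8/95 + I*√15/7) + 131 = 12453/95 + I*√15/7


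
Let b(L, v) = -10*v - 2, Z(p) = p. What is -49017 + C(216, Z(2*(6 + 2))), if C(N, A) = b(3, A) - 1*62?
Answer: -49241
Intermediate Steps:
b(L, v) = -2 - 10*v
C(N, A) = -64 - 10*A (C(N, A) = (-2 - 10*A) - 1*62 = (-2 - 10*A) - 62 = -64 - 10*A)
-49017 + C(216, Z(2*(6 + 2))) = -49017 + (-64 - 20*(6 + 2)) = -49017 + (-64 - 20*8) = -49017 + (-64 - 10*16) = -49017 + (-64 - 160) = -49017 - 224 = -49241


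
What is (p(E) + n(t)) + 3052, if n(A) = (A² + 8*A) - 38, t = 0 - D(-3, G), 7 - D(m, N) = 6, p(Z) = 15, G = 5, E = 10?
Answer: 3022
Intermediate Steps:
D(m, N) = 1 (D(m, N) = 7 - 1*6 = 7 - 6 = 1)
t = -1 (t = 0 - 1*1 = 0 - 1 = -1)
n(A) = -38 + A² + 8*A
(p(E) + n(t)) + 3052 = (15 + (-38 + (-1)² + 8*(-1))) + 3052 = (15 + (-38 + 1 - 8)) + 3052 = (15 - 45) + 3052 = -30 + 3052 = 3022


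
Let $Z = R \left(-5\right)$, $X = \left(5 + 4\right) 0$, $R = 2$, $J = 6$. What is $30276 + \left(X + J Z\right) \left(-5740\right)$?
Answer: $374676$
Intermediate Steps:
$X = 0$ ($X = 9 \cdot 0 = 0$)
$Z = -10$ ($Z = 2 \left(-5\right) = -10$)
$30276 + \left(X + J Z\right) \left(-5740\right) = 30276 + \left(0 + 6 \left(-10\right)\right) \left(-5740\right) = 30276 + \left(0 - 60\right) \left(-5740\right) = 30276 - -344400 = 30276 + 344400 = 374676$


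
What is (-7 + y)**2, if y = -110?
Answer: 13689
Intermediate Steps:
(-7 + y)**2 = (-7 - 110)**2 = (-117)**2 = 13689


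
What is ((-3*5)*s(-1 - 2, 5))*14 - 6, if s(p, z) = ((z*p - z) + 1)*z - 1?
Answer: 20154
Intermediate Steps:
s(p, z) = -1 + z*(1 - z + p*z) (s(p, z) = ((p*z - z) + 1)*z - 1 = ((-z + p*z) + 1)*z - 1 = (1 - z + p*z)*z - 1 = z*(1 - z + p*z) - 1 = -1 + z*(1 - z + p*z))
((-3*5)*s(-1 - 2, 5))*14 - 6 = ((-3*5)*(-1 + 5 - 1*5**2 + (-1 - 2)*5**2))*14 - 6 = -15*(-1 + 5 - 1*25 - 3*25)*14 - 6 = -15*(-1 + 5 - 25 - 75)*14 - 6 = -15*(-96)*14 - 6 = 1440*14 - 6 = 20160 - 6 = 20154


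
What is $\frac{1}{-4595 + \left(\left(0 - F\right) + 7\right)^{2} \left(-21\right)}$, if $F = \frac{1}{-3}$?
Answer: $- \frac{3}{17173} \approx -0.00017469$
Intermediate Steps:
$F = - \frac{1}{3} \approx -0.33333$
$\frac{1}{-4595 + \left(\left(0 - F\right) + 7\right)^{2} \left(-21\right)} = \frac{1}{-4595 + \left(\left(0 - - \frac{1}{3}\right) + 7\right)^{2} \left(-21\right)} = \frac{1}{-4595 + \left(\left(0 + \frac{1}{3}\right) + 7\right)^{2} \left(-21\right)} = \frac{1}{-4595 + \left(\frac{1}{3} + 7\right)^{2} \left(-21\right)} = \frac{1}{-4595 + \left(\frac{22}{3}\right)^{2} \left(-21\right)} = \frac{1}{-4595 + \frac{484}{9} \left(-21\right)} = \frac{1}{-4595 - \frac{3388}{3}} = \frac{1}{- \frac{17173}{3}} = - \frac{3}{17173}$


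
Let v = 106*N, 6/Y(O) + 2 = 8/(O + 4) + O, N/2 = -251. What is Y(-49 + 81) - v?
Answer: 7236859/136 ≈ 53212.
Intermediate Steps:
N = -502 (N = 2*(-251) = -502)
Y(O) = 6/(-2 + O + 8/(4 + O)) (Y(O) = 6/(-2 + (8/(O + 4) + O)) = 6/(-2 + (8/(4 + O) + O)) = 6/(-2 + (O + 8/(4 + O))) = 6/(-2 + O + 8/(4 + O)))
v = -53212 (v = 106*(-502) = -53212)
Y(-49 + 81) - v = 6*(4 + (-49 + 81))/((-49 + 81)*(2 + (-49 + 81))) - 1*(-53212) = 6*(4 + 32)/(32*(2 + 32)) + 53212 = 6*(1/32)*36/34 + 53212 = 6*(1/32)*(1/34)*36 + 53212 = 27/136 + 53212 = 7236859/136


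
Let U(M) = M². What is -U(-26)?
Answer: -676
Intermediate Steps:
-U(-26) = -1*(-26)² = -1*676 = -676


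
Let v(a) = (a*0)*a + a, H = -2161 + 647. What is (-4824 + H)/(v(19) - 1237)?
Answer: 3169/609 ≈ 5.2036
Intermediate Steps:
H = -1514
v(a) = a (v(a) = 0*a + a = 0 + a = a)
(-4824 + H)/(v(19) - 1237) = (-4824 - 1514)/(19 - 1237) = -6338/(-1218) = -6338*(-1/1218) = 3169/609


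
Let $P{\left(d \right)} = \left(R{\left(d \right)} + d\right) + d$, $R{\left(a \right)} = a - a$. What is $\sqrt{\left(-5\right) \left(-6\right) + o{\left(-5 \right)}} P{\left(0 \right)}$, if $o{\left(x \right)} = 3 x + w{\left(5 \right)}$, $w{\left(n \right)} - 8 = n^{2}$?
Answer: $0$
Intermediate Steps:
$R{\left(a \right)} = 0$
$P{\left(d \right)} = 2 d$ ($P{\left(d \right)} = \left(0 + d\right) + d = d + d = 2 d$)
$w{\left(n \right)} = 8 + n^{2}$
$o{\left(x \right)} = 33 + 3 x$ ($o{\left(x \right)} = 3 x + \left(8 + 5^{2}\right) = 3 x + \left(8 + 25\right) = 3 x + 33 = 33 + 3 x$)
$\sqrt{\left(-5\right) \left(-6\right) + o{\left(-5 \right)}} P{\left(0 \right)} = \sqrt{\left(-5\right) \left(-6\right) + \left(33 + 3 \left(-5\right)\right)} 2 \cdot 0 = \sqrt{30 + \left(33 - 15\right)} 0 = \sqrt{30 + 18} \cdot 0 = \sqrt{48} \cdot 0 = 4 \sqrt{3} \cdot 0 = 0$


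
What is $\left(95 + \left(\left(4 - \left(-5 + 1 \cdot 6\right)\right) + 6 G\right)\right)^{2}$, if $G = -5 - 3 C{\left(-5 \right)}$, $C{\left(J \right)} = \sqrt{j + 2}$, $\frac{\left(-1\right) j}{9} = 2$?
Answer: $-560 - 9792 i \approx -560.0 - 9792.0 i$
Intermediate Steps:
$j = -18$ ($j = \left(-9\right) 2 = -18$)
$C{\left(J \right)} = 4 i$ ($C{\left(J \right)} = \sqrt{-18 + 2} = \sqrt{-16} = 4 i$)
$G = -5 - 12 i$ ($G = -5 - 3 \cdot 4 i = -5 - 12 i \approx -5.0 - 12.0 i$)
$\left(95 + \left(\left(4 - \left(-5 + 1 \cdot 6\right)\right) + 6 G\right)\right)^{2} = \left(95 + \left(\left(4 - \left(-5 + 1 \cdot 6\right)\right) + 6 \left(-5 - 12 i\right)\right)\right)^{2} = \left(95 + \left(\left(4 - \left(-5 + 6\right)\right) - \left(30 + 72 i\right)\right)\right)^{2} = \left(95 + \left(\left(4 - 1\right) - \left(30 + 72 i\right)\right)\right)^{2} = \left(95 - \left(27 + 72 i\right)\right)^{2} = \left(68 - 72 i\right)^{2}$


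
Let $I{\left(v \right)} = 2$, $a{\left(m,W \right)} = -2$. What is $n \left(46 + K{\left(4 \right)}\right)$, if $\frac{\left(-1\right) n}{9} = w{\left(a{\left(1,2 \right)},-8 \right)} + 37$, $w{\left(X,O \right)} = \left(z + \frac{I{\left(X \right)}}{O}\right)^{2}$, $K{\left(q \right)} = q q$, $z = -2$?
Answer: $- \frac{187767}{8} \approx -23471.0$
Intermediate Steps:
$K{\left(q \right)} = q^{2}$
$w{\left(X,O \right)} = \left(-2 + \frac{2}{O}\right)^{2}$
$n = - \frac{6057}{16}$ ($n = - 9 \left(\frac{4 \left(1 - -8\right)^{2}}{64} + 37\right) = - 9 \left(4 \cdot \frac{1}{64} \left(1 + 8\right)^{2} + 37\right) = - 9 \left(4 \cdot \frac{1}{64} \cdot 9^{2} + 37\right) = - 9 \left(4 \cdot \frac{1}{64} \cdot 81 + 37\right) = - 9 \left(\frac{81}{16} + 37\right) = \left(-9\right) \frac{673}{16} = - \frac{6057}{16} \approx -378.56$)
$n \left(46 + K{\left(4 \right)}\right) = - \frac{6057 \left(46 + 4^{2}\right)}{16} = - \frac{6057 \left(46 + 16\right)}{16} = \left(- \frac{6057}{16}\right) 62 = - \frac{187767}{8}$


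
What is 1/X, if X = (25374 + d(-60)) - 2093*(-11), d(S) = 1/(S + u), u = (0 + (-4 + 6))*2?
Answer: 56/2710231 ≈ 2.0662e-5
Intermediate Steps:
u = 4 (u = (0 + 2)*2 = 2*2 = 4)
d(S) = 1/(4 + S) (d(S) = 1/(S + 4) = 1/(4 + S))
X = 2710231/56 (X = (25374 + 1/(4 - 60)) - 2093*(-11) = (25374 + 1/(-56)) + 23023 = (25374 - 1/56) + 23023 = 1420943/56 + 23023 = 2710231/56 ≈ 48397.)
1/X = 1/(2710231/56) = 56/2710231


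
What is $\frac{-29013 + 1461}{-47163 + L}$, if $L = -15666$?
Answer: $\frac{9184}{20943} \approx 0.43852$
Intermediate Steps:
$\frac{-29013 + 1461}{-47163 + L} = \frac{-29013 + 1461}{-47163 - 15666} = - \frac{27552}{-62829} = \left(-27552\right) \left(- \frac{1}{62829}\right) = \frac{9184}{20943}$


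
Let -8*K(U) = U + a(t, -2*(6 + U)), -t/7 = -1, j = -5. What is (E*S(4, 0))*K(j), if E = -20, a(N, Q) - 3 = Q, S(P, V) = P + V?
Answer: -40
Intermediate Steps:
t = 7 (t = -7*(-1) = 7)
a(N, Q) = 3 + Q
K(U) = 9/8 + U/8 (K(U) = -(U + (3 - 2*(6 + U)))/8 = -(U + (3 + (-12 - 2*U)))/8 = -(U + (-9 - 2*U))/8 = -(-9 - U)/8 = 9/8 + U/8)
(E*S(4, 0))*K(j) = (-20*(4 + 0))*(9/8 + (⅛)*(-5)) = (-20*4)*(9/8 - 5/8) = -80*½ = -40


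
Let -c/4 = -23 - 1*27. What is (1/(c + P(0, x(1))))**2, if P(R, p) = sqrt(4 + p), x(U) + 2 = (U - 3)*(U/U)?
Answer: 1/40000 ≈ 2.5000e-5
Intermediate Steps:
x(U) = -5 + U (x(U) = -2 + (U - 3)*(U/U) = -2 + (-3 + U)*1 = -2 + (-3 + U) = -5 + U)
c = 200 (c = -4*(-23 - 1*27) = -4*(-23 - 27) = -4*(-50) = 200)
(1/(c + P(0, x(1))))**2 = (1/(200 + sqrt(4 + (-5 + 1))))**2 = (1/(200 + sqrt(4 - 4)))**2 = (1/(200 + sqrt(0)))**2 = (1/(200 + 0))**2 = (1/200)**2 = 1/40000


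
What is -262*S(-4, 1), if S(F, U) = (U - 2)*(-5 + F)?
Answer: -2358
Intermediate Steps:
S(F, U) = (-5 + F)*(-2 + U) (S(F, U) = (-2 + U)*(-5 + F) = (-5 + F)*(-2 + U))
-262*S(-4, 1) = -262*(10 - 5*1 - 2*(-4) - 4*1) = -262*(10 - 5 + 8 - 4) = -262*9 = -2358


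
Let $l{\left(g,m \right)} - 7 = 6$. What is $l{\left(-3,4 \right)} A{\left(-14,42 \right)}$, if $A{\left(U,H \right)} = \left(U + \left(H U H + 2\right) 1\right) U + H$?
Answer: $4497402$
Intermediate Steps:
$l{\left(g,m \right)} = 13$ ($l{\left(g,m \right)} = 7 + 6 = 13$)
$A{\left(U,H \right)} = H + U \left(2 + U + U H^{2}\right)$ ($A{\left(U,H \right)} = \left(U + \left(U H^{2} + 2\right) 1\right) U + H = \left(U + \left(2 + U H^{2}\right) 1\right) U + H = \left(U + \left(2 + U H^{2}\right)\right) U + H = \left(2 + U + U H^{2}\right) U + H = U \left(2 + U + U H^{2}\right) + H = H + U \left(2 + U + U H^{2}\right)$)
$l{\left(-3,4 \right)} A{\left(-14,42 \right)} = 13 \left(42 + \left(-14\right)^{2} + 2 \left(-14\right) + 42^{2} \left(-14\right)^{2}\right) = 13 \left(42 + 196 - 28 + 1764 \cdot 196\right) = 13 \left(42 + 196 - 28 + 345744\right) = 13 \cdot 345954 = 4497402$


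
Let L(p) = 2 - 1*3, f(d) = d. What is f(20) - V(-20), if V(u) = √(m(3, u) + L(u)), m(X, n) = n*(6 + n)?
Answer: 20 - 3*√31 ≈ 3.2967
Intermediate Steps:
L(p) = -1 (L(p) = 2 - 3 = -1)
V(u) = √(-1 + u*(6 + u)) (V(u) = √(u*(6 + u) - 1) = √(-1 + u*(6 + u)))
f(20) - V(-20) = 20 - √(-1 - 20*(6 - 20)) = 20 - √(-1 - 20*(-14)) = 20 - √(-1 + 280) = 20 - √279 = 20 - 3*√31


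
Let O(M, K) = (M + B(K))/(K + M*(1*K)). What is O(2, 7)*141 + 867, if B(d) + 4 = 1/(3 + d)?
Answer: 59797/70 ≈ 854.24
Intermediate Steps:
B(d) = -4 + 1/(3 + d)
O(M, K) = (M + (-11 - 4*K)/(3 + K))/(K + K*M) (O(M, K) = (M + (-11 - 4*K)/(3 + K))/(K + M*(1*K)) = (M + (-11 - 4*K)/(3 + K))/(K + M*K) = (M + (-11 - 4*K)/(3 + K))/(K + K*M))
O(2, 7)*141 + 867 = ((-11 - 4*7 + 2*(3 + 7))/(7*(1 + 2)*(3 + 7)))*141 + 867 = ((⅐)*(-11 - 28 + 2*10)/(3*10))*141 + 867 = ((⅐)*(⅓)*(⅒)*(-11 - 28 + 20))*141 + 867 = ((⅐)*(⅓)*(⅒)*(-19))*141 + 867 = -19/210*141 + 867 = -893/70 + 867 = 59797/70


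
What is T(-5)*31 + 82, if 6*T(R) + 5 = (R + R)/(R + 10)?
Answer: 275/6 ≈ 45.833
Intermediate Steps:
T(R) = -5/6 + R/(3*(10 + R)) (T(R) = -5/6 + ((R + R)/(R + 10))/6 = -5/6 + ((2*R)/(10 + R))/6 = -5/6 + (2*R/(10 + R))/6 = -5/6 + R/(3*(10 + R)))
T(-5)*31 + 82 = ((-50 - 3*(-5))/(6*(10 - 5)))*31 + 82 = ((1/6)*(-50 + 15)/5)*31 + 82 = ((1/6)*(1/5)*(-35))*31 + 82 = -7/6*31 + 82 = -217/6 + 82 = 275/6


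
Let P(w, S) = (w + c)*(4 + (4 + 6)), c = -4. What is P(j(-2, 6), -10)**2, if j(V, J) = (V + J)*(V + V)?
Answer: 78400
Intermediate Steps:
j(V, J) = 2*V*(J + V) (j(V, J) = (J + V)*(2*V) = 2*V*(J + V))
P(w, S) = -56 + 14*w (P(w, S) = (w - 4)*(4 + (4 + 6)) = (-4 + w)*(4 + 10) = (-4 + w)*14 = -56 + 14*w)
P(j(-2, 6), -10)**2 = (-56 + 14*(2*(-2)*(6 - 2)))**2 = (-56 + 14*(2*(-2)*4))**2 = (-56 + 14*(-16))**2 = (-56 - 224)**2 = (-280)**2 = 78400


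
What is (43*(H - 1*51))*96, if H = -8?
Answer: -243552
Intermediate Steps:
(43*(H - 1*51))*96 = (43*(-8 - 1*51))*96 = (43*(-8 - 51))*96 = (43*(-59))*96 = -2537*96 = -243552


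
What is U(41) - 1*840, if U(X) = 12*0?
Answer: -840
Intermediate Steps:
U(X) = 0
U(41) - 1*840 = 0 - 1*840 = 0 - 840 = -840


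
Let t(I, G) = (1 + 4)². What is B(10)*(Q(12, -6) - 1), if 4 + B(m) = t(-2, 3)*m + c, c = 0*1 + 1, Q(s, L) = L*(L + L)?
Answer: 17537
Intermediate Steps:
Q(s, L) = 2*L² (Q(s, L) = L*(2*L) = 2*L²)
t(I, G) = 25 (t(I, G) = 5² = 25)
c = 1 (c = 0 + 1 = 1)
B(m) = -3 + 25*m (B(m) = -4 + (25*m + 1) = -4 + (1 + 25*m) = -3 + 25*m)
B(10)*(Q(12, -6) - 1) = (-3 + 25*10)*(2*(-6)² - 1) = (-3 + 250)*(2*36 - 1) = 247*(72 - 1) = 247*71 = 17537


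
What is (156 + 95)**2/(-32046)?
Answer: -63001/32046 ≈ -1.9660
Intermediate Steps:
(156 + 95)**2/(-32046) = 251**2*(-1/32046) = 63001*(-1/32046) = -63001/32046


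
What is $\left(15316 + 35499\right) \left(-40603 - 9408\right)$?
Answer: $-2541308965$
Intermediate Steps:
$\left(15316 + 35499\right) \left(-40603 - 9408\right) = 50815 \left(-50011\right) = -2541308965$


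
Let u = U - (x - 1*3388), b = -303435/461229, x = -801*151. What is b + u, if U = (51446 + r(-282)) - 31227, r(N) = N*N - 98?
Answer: 34435870967/153743 ≈ 2.2398e+5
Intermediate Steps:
r(N) = -98 + N² (r(N) = N² - 98 = -98 + N²)
x = -120951
b = -101145/153743 (b = -303435*1/461229 = -101145/153743 ≈ -0.65788)
U = 99645 (U = (51446 + (-98 + (-282)²)) - 31227 = (51446 + (-98 + 79524)) - 31227 = (51446 + 79426) - 31227 = 130872 - 31227 = 99645)
u = 223984 (u = 99645 - (-120951 - 1*3388) = 99645 - (-120951 - 3388) = 99645 - 1*(-124339) = 99645 + 124339 = 223984)
b + u = -101145/153743 + 223984 = 34435870967/153743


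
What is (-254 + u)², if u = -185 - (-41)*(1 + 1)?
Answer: 127449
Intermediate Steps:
u = -103 (u = -185 - (-41)*2 = -185 - 1*(-82) = -185 + 82 = -103)
(-254 + u)² = (-254 - 103)² = (-357)² = 127449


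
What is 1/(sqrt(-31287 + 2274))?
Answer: -I*sqrt(29013)/29013 ≈ -0.0058709*I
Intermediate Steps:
1/(sqrt(-31287 + 2274)) = 1/(sqrt(-29013)) = 1/(I*sqrt(29013)) = -I*sqrt(29013)/29013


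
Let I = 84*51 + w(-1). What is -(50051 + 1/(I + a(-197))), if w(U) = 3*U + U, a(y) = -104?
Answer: -209012977/4176 ≈ -50051.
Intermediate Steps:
w(U) = 4*U
I = 4280 (I = 84*51 + 4*(-1) = 4284 - 4 = 4280)
-(50051 + 1/(I + a(-197))) = -(50051 + 1/(4280 - 104)) = -(50051 + 1/4176) = -1*209012977/4176 = -209012977/4176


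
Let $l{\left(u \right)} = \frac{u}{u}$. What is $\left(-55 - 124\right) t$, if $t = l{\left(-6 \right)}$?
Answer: $-179$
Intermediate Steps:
$l{\left(u \right)} = 1$
$t = 1$
$\left(-55 - 124\right) t = \left(-55 - 124\right) 1 = \left(-179\right) 1 = -179$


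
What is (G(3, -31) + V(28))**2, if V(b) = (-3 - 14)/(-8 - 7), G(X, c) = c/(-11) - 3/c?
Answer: 428779849/26163225 ≈ 16.389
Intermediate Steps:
G(X, c) = -3/c - c/11 (G(X, c) = c*(-1/11) - 3/c = -c/11 - 3/c = -3/c - c/11)
V(b) = 17/15 (V(b) = -17/(-15) = -17*(-1/15) = 17/15)
(G(3, -31) + V(28))**2 = ((-3/(-31) - 1/11*(-31)) + 17/15)**2 = ((-3*(-1/31) + 31/11) + 17/15)**2 = ((3/31 + 31/11) + 17/15)**2 = (994/341 + 17/15)**2 = (20707/5115)**2 = 428779849/26163225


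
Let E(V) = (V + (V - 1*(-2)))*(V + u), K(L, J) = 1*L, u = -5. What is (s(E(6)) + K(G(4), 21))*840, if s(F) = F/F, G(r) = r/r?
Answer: 1680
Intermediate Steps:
G(r) = 1
K(L, J) = L
E(V) = (-5 + V)*(2 + 2*V) (E(V) = (V + (V - 1*(-2)))*(V - 5) = (V + (V + 2))*(-5 + V) = (V + (2 + V))*(-5 + V) = (2 + 2*V)*(-5 + V) = (-5 + V)*(2 + 2*V))
s(F) = 1
(s(E(6)) + K(G(4), 21))*840 = (1 + 1)*840 = 2*840 = 1680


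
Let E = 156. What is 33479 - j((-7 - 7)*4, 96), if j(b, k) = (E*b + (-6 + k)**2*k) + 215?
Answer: -735600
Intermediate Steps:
j(b, k) = 215 + 156*b + k*(-6 + k)**2 (j(b, k) = (156*b + (-6 + k)**2*k) + 215 = (156*b + k*(-6 + k)**2) + 215 = 215 + 156*b + k*(-6 + k)**2)
33479 - j((-7 - 7)*4, 96) = 33479 - (215 + 156*((-7 - 7)*4) + 96*(-6 + 96)**2) = 33479 - (215 + 156*(-14*4) + 96*90**2) = 33479 - (215 + 156*(-56) + 96*8100) = 33479 - (215 - 8736 + 777600) = 33479 - 1*769079 = 33479 - 769079 = -735600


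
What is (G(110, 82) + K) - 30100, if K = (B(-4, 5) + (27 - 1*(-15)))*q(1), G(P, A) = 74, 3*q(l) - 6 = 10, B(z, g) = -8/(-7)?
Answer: -625714/21 ≈ -29796.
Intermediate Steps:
B(z, g) = 8/7 (B(z, g) = -8*(-1/7) = 8/7)
q(l) = 16/3 (q(l) = 2 + (1/3)*10 = 2 + 10/3 = 16/3)
K = 4832/21 (K = (8/7 + (27 - 1*(-15)))*(16/3) = (8/7 + (27 + 15))*(16/3) = (8/7 + 42)*(16/3) = (302/7)*(16/3) = 4832/21 ≈ 230.10)
(G(110, 82) + K) - 30100 = (74 + 4832/21) - 30100 = 6386/21 - 30100 = -625714/21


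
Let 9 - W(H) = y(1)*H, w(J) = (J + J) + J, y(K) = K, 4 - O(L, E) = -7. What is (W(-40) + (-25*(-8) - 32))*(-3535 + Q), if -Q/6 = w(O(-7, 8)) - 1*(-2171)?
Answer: -3636703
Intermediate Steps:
O(L, E) = 11 (O(L, E) = 4 - 1*(-7) = 4 + 7 = 11)
w(J) = 3*J (w(J) = 2*J + J = 3*J)
W(H) = 9 - H
Q = -13224 (Q = -6*(3*11 - 1*(-2171)) = -6*(33 + 2171) = -6*2204 = -13224)
(W(-40) + (-25*(-8) - 32))*(-3535 + Q) = ((9 - 1*(-40)) + (-25*(-8) - 32))*(-3535 - 13224) = ((9 + 40) + (200 - 32))*(-16759) = (49 + 168)*(-16759) = 217*(-16759) = -3636703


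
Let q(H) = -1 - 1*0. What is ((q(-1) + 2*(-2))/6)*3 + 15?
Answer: 25/2 ≈ 12.500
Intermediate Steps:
q(H) = -1 (q(H) = -1 + 0 = -1)
((q(-1) + 2*(-2))/6)*3 + 15 = ((-1 + 2*(-2))/6)*3 + 15 = ((-1 - 4)*(⅙))*3 + 15 = -5*⅙*3 + 15 = -⅚*3 + 15 = -5/2 + 15 = 25/2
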